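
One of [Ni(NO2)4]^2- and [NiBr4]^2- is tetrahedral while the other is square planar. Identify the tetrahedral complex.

For [Ni(NO2)4]^2-: Summing ligand charges against the −2 overall charge gives an oxidation state of +2 for nickel. Ni sits in group 10, so the d-electron count is 10 − 2 = 8. Nitro (N-bound nitrite) is a strong-field ligand (high in the spectrochemical series). A 3d d⁸ ion with strong-field ligands gains enough CFSE to favour square planar over tetrahedral. → square planar.
For [NiBr4]^2-: Each bromide is −1; balancing the −2 overall charge requires Ni(II). Group 10 minus oxidation state 2 gives a d⁸ configuration. Bromide is a weak-field ligand. With weak-field ligands the CFSE gain from square planar is small, so a 3d d⁸ ion takes the sterically preferred tetrahedral geometry. → tetrahedral.

[NiBr4]^2-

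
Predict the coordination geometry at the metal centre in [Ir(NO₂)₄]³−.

square planar

Ligand charges: each nitro (N-bound nitrite) is −1. With an overall charge of −3 the iridium centre must be in the +1 oxidation state.
Ir sits in group 9, so the d-electron count is 9 − 1 = 8.
With 4 monodentate ligands the coordination number is 4.
A 5d d⁸ ion has a large crystal-field splitting; square planar leaves the high-energy d_{x²−y²} orbital empty and maximises CFSE.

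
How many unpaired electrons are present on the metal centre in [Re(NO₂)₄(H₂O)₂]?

3 unpaired electrons

Each nitro (N-bound nitrite) is −1; water is neutral; balancing the 0 overall charge requires Re(IV).
Re sits in group 7, so the d-electron count is 7 − 4 = 3.
In an octahedral field the d³ configuration is t₂g³e_g⁰ (only one arrangement possible), giving 3 unpaired electrons.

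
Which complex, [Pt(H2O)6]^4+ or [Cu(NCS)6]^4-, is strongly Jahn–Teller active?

[Cu(NCS)6]^4-

[Pt(H2O)6]^4+: Summing ligand charges against the +4 overall charge gives an oxidation state of +4 for platinum. Platinum is a group-10 element; Pt(IV) is therefore d⁶. A 5d ion has a large Δₒ and is invariably low-spin. The d⁶ configuration leaves the e_g set evenly filled (or empty) — no strong Jahn–Teller driving force.
[Cu(NCS)6]^4-: Each isothiocyanate is −1; balancing the −4 overall charge requires Cu(II). Copper is a group-11 element; Cu(II) is therefore d⁹. The t₂g⁶e_g³ configuration has an unevenly filled e_g set; the Jahn–Teller theorem predicts a tetragonal distortion (typically axial elongation) to lift the degeneracy.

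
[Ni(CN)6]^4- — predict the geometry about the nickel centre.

Each cyanide is −1; balancing the −4 overall charge requires Ni(II).
Group 10 minus oxidation state 2 gives a d⁸ configuration.
Coordination number: 6.
Six donors around a single metal centre give an octahedral coordination sphere.

octahedral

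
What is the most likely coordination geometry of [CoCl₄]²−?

Each chloride is −1; balancing the −2 overall charge requires Co(II).
Group 9 minus oxidation state 2 gives a d⁷ configuration.
Coordination number: 4.
Chloride is a weak-field ligand.
For a high-spin 3d d⁷ ion with weak-field ligands the small Δₜ gives little square-planar CFSE advantage, so four ligands adopt the sterically favoured tetrahedral geometry.

tetrahedral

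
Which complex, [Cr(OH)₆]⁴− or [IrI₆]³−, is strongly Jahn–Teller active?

[Cr(OH)₆]⁴−: Each hydroxide is −1; balancing the −4 overall charge requires Cr(II). Group 6 minus oxidation state 2 gives a d⁴ configuration. Hydroxide is a weak-field ligand for a first-row metal, so the complex is high-spin. The t₂g³e_g¹ (high-spin) configuration has an unevenly filled e_g set; the Jahn–Teller theorem predicts a tetragonal distortion (typically axial elongation) to lift the degeneracy.
[IrI₆]³−: Summing ligand charges against the −3 overall charge gives an oxidation state of +3 for iridium. Ir sits in group 9, so the d-electron count is 9 − 3 = 6. A 5d ion has a large Δₒ and is invariably low-spin. The d⁶ configuration leaves the e_g set evenly filled (or empty) — no strong Jahn–Teller driving force.

[Cr(OH)₆]⁴−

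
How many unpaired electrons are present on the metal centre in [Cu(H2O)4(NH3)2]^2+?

Water is neutral; ammonia is neutral; balancing the +2 overall charge requires Cu(II).
Group 11 minus oxidation state 2 gives a d⁹ configuration.
In an octahedral field the d⁹ configuration is t₂g⁶e_g³ (only one arrangement possible), giving 1 unpaired electron.

1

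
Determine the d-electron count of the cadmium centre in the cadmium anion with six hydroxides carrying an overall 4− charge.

d10

Summing ligand charges against the −4 overall charge gives an oxidation state of +2 for cadmium.
Group 12 minus oxidation state 2 gives a d¹⁰ configuration.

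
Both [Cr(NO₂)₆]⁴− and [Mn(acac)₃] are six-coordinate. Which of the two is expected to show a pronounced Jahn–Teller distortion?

[Mn(acac)₃]

[Cr(NO₂)₆]⁴−: Ligand charges: each nitro (N-bound nitrite) is −1. With an overall charge of −4 the chromium centre must be in the +2 oxidation state. Cr sits in group 6, so the d-electron count is 6 − 2 = 4. Nitro (N-bound nitrite) is a strong-field ligand (high in the spectrochemical series) for a first-row metal, so the complex is low-spin. The d⁴ configuration leaves the e_g set evenly filled (or empty) — no strong Jahn–Teller driving force.
[Mn(acac)₃]: Ligand charges: each acetylacetonate is −1. With an overall charge of 0 the manganese centre must be in the +3 oxidation state. Manganese is a group-7 element; Mn(III) is therefore d⁴. Acetylacetonate is a weak-field ligand for a first-row metal, so the complex is high-spin. The t₂g³e_g¹ (high-spin) configuration has an unevenly filled e_g set; the Jahn–Teller theorem predicts a tetragonal distortion (typically axial elongation) to lift the degeneracy.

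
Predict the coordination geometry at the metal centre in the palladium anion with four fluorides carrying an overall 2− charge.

square planar

Each fluoride is −1; balancing the −2 overall charge requires Pd(II).
Palladium is a group-10 element; Pd(II) is therefore d⁸.
With 4 monodentate ligands the coordination number is 4.
A 4d d⁸ ion has a large crystal-field splitting; square planar leaves the high-energy d_{x²−y²} orbital empty and maximises CFSE.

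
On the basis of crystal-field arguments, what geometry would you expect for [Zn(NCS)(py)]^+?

linear

Ligand charges: each isothiocyanate is −1; pyridine is neutral. With an overall charge of +1 the zinc centre must be in the +2 oxidation state.
Zinc is a group-12 element; Zn(II) is therefore d¹⁰.
With 2 monodentate ligands the coordination number is 2.
A d¹⁰ ion with only two ligands adopts a linear arrangement (sp hybridisation; no CFSE preference).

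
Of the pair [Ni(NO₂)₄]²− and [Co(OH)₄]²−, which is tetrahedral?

For [Ni(NO₂)₄]²−: Each nitro (N-bound nitrite) is −1; balancing the −2 overall charge requires Ni(II). Ni sits in group 10, so the d-electron count is 10 − 2 = 8. Nitro (N-bound nitrite) is a strong-field ligand (high in the spectrochemical series). A 3d d⁸ ion with strong-field ligands gains enough CFSE to favour square planar over tetrahedral. → square planar.
For [Co(OH)₄]²−: Summing ligand charges against the −2 overall charge gives an oxidation state of +2 for cobalt. Cobalt is a group-9 element; Co(II) is therefore d⁷. For a high-spin 3d d⁷ ion with weak-field ligands the small Δₜ gives little square-planar CFSE advantage, so four ligands adopt the sterically favoured tetrahedral geometry. → tetrahedral.

[Co(OH)₄]²−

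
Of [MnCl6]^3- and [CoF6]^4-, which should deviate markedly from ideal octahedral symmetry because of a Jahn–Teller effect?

[MnCl6]^3-

[MnCl6]^3-: Each chloride is −1; balancing the −3 overall charge requires Mn(III). Mn sits in group 7, so the d-electron count is 7 − 3 = 4. Chloride is a weak-field ligand for a first-row metal, so the complex is high-spin. The t₂g³e_g¹ (high-spin) configuration has an unevenly filled e_g set; the Jahn–Teller theorem predicts a tetragonal distortion (typically axial elongation) to lift the degeneracy.
[CoF6]^4-: Each fluoride is −1; balancing the −4 overall charge requires Co(II). Cobalt is a group-9 element; Co(II) is therefore d⁷. Fluoride is a weak-field ligand for a first-row metal, so the complex is high-spin. The d⁷ configuration leaves the e_g set evenly filled (or empty) — no strong Jahn–Teller driving force.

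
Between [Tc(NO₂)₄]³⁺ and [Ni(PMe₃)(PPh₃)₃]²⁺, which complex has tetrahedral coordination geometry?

[Tc(NO₂)₄]³⁺

For [Tc(NO₂)₄]³⁺: Ligand charges: each nitro (N-bound nitrite) is −1. With an overall charge of +3 the technetium centre must be in the +7 oxidation state. Technetium is a group-7 element; Tc(VII) is therefore d⁰. A d⁰ ion has no crystal-field stabilisation preference between square planar and tetrahedral, so four ligands adopt the sterically favoured tetrahedral geometry. → tetrahedral.
For [Ni(PMe₃)(PPh₃)₃]²⁺: Ligand charges: trimethylphosphine is neutral; triphenylphosphine is neutral. With an overall charge of +2 the nickel centre must be in the +2 oxidation state. Ni sits in group 10, so the d-electron count is 10 − 2 = 8. Trimethylphosphine and triphenylphosphine are strong-field ligands (high in the spectrochemical series). A 3d d⁸ ion with strong-field ligands gains enough CFSE to favour square planar over tetrahedral. → square planar.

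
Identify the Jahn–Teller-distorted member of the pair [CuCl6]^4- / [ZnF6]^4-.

[CuCl6]^4-

[CuCl6]^4-: Each chloride is −1; balancing the −4 overall charge requires Cu(II). Copper is a group-11 element; Cu(II) is therefore d⁹. The t₂g⁶e_g³ configuration has an unevenly filled e_g set; the Jahn–Teller theorem predicts a tetragonal distortion (typically axial elongation) to lift the degeneracy.
[ZnF6]^4-: Ligand charges: each fluoride is −1. With an overall charge of −4 the zinc centre must be in the +2 oxidation state. Zinc is a group-12 element; Zn(II) is therefore d¹⁰. The d¹⁰ configuration leaves the e_g set evenly filled (or empty) — no strong Jahn–Teller driving force.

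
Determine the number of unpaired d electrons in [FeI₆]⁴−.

4 unpaired electrons

Summing ligand charges against the −4 overall charge gives an oxidation state of +2 for iron.
Iron is a group-8 element; Fe(II) is therefore d⁶.
The spin state decides the count: Iodide is a weak-field ligand for a first-row metal, so the complex is high-spin.
An octahedral high-spin d⁶ ion is t₂g⁴e_g², giving 4 unpaired electrons.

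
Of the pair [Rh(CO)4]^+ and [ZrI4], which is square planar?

For [Rh(CO)4]^+: Ligand charges: carbonyl is neutral. With an overall charge of +1 the rhodium centre must be in the +1 oxidation state. Rhodium is a group-9 element; Rh(I) is therefore d⁸. A 4d d⁸ ion has a large crystal-field splitting; square planar leaves the high-energy d_{x²−y²} orbital empty and maximises CFSE. → square planar.
For [ZrI4]: Ligand charges: each iodide is −1. With an overall charge of 0 the zirconium centre must be in the +4 oxidation state. Zr sits in group 4, so the d-electron count is 4 − 4 = 0. A d⁰ ion has no crystal-field stabilisation preference between square planar and tetrahedral, so four ligands adopt the sterically favoured tetrahedral geometry. → tetrahedral.

[Rh(CO)4]^+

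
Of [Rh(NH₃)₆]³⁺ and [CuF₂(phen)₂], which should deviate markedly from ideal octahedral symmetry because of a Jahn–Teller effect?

[Rh(NH₃)₆]³⁺: Ligand charges: ammonia is neutral. With an overall charge of +3 the rhodium centre must be in the +3 oxidation state. Rhodium is a group-9 element; Rh(III) is therefore d⁶. A 4d ion has a large Δₒ and is invariably low-spin. The d⁶ configuration leaves the e_g set evenly filled (or empty) — no strong Jahn–Teller driving force.
[CuF₂(phen)₂]: Ligand charges: each fluoride is −1; 1,10-phenanthroline is neutral. With an overall charge of 0 the copper centre must be in the +2 oxidation state. Cu sits in group 11, so the d-electron count is 11 − 2 = 9. The t₂g⁶e_g³ configuration has an unevenly filled e_g set; the Jahn–Teller theorem predicts a tetragonal distortion (typically axial elongation) to lift the degeneracy.

[CuF₂(phen)₂]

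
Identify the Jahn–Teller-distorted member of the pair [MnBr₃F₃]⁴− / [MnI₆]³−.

[MnBr₃F₃]⁴−: Ligand charges: each bromide is −1; each fluoride is −1. With an overall charge of −4 the manganese centre must be in the +2 oxidation state. Mn sits in group 7, so the d-electron count is 7 − 2 = 5. Bromide and fluoride are weak-field ligands for a first-row metal, so the complex is high-spin. The d⁵ configuration leaves the e_g set evenly filled (or empty) — no strong Jahn–Teller driving force.
[MnI₆]³−: Each iodide is −1; balancing the −3 overall charge requires Mn(III). Manganese is a group-7 element; Mn(III) is therefore d⁴. Iodide is a weak-field ligand for a first-row metal, so the complex is high-spin. The t₂g³e_g¹ (high-spin) configuration has an unevenly filled e_g set; the Jahn–Teller theorem predicts a tetragonal distortion (typically axial elongation) to lift the degeneracy.

[MnI₆]³−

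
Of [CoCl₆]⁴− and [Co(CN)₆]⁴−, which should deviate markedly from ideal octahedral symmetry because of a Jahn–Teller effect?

[Co(CN)₆]⁴−

[CoCl₆]⁴−: Summing ligand charges against the −4 overall charge gives an oxidation state of +2 for cobalt. Group 9 minus oxidation state 2 gives a d⁷ configuration. Chloride is a weak-field ligand for a first-row metal, so the complex is high-spin. The d⁷ configuration leaves the e_g set evenly filled (or empty) — no strong Jahn–Teller driving force.
[Co(CN)₆]⁴−: Ligand charges: each cyanide is −1. With an overall charge of −4 the cobalt centre must be in the +2 oxidation state. Co sits in group 9, so the d-electron count is 9 − 2 = 7. Cyanide is a strong-field ligand (high in the spectrochemical series) for a first-row metal, so the complex is low-spin. The t₂g⁶e_g¹ (low-spin) configuration has an unevenly filled e_g set; the Jahn–Teller theorem predicts a tetragonal distortion (typically axial elongation) to lift the degeneracy.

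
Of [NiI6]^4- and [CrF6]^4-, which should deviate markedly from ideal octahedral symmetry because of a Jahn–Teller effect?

[NiI6]^4-: Summing ligand charges against the −4 overall charge gives an oxidation state of +2 for nickel. Ni sits in group 10, so the d-electron count is 10 − 2 = 8. The d⁸ configuration leaves the e_g set evenly filled (or empty) — no strong Jahn–Teller driving force.
[CrF6]^4-: Ligand charges: each fluoride is −1. With an overall charge of −4 the chromium centre must be in the +2 oxidation state. Cr sits in group 6, so the d-electron count is 6 − 2 = 4. Fluoride is a weak-field ligand for a first-row metal, so the complex is high-spin. The t₂g³e_g¹ (high-spin) configuration has an unevenly filled e_g set; the Jahn–Teller theorem predicts a tetragonal distortion (typically axial elongation) to lift the degeneracy.

[CrF6]^4-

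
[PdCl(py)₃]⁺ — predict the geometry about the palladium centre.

Ligand charges: each chloride is −1; pyridine is neutral. With an overall charge of +1 the palladium centre must be in the +2 oxidation state.
Palladium is a group-10 element; Pd(II) is therefore d⁸.
With 4 monodentate ligands the coordination number is 4.
A 4d d⁸ ion has a large crystal-field splitting; square planar leaves the high-energy d_{x²−y²} orbital empty and maximises CFSE.

square planar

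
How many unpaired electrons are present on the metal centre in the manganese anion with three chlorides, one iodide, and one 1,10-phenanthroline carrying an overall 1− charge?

4 unpaired electrons

Summing ligand charges against the −1 overall charge gives an oxidation state of +3 for manganese.
Manganese is a group-7 element; Mn(III) is therefore d⁴.
Counting donor atoms: 3×chloride (monodentate) → 3 donors; 1×iodide (monodentate) → 1 donor; 1×1,10-phenanthroline (bidentate) → 2 donors. Coordination number = 6.
The spin state decides the count: Chloride and iodide are weak-field ligands for a first-row metal, so the complex is high-spin.
An octahedral high-spin d⁴ ion is t₂g³e_g¹, giving 4 unpaired electrons.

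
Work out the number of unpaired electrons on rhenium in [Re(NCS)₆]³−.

2

Each isothiocyanate is −1; balancing the −3 overall charge requires Re(III).
Rhenium is a group-7 element; Re(III) is therefore d⁴.
The spin state decides the count: a 5d ion has a large Δₒ and is invariably low-spin.
An octahedral low-spin d⁴ ion is t₂g⁴e_g⁰, giving 2 unpaired electrons.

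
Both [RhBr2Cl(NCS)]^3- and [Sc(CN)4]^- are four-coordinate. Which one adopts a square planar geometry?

[RhBr2Cl(NCS)]^3-

For [RhBr2Cl(NCS)]^3-: Each bromide is −1; each chloride is −1; each isothiocyanate is −1; balancing the −3 overall charge requires Rh(I). Rhodium is a group-9 element; Rh(I) is therefore d⁸. A 4d d⁸ ion has a large crystal-field splitting; square planar leaves the high-energy d_{x²−y²} orbital empty and maximises CFSE. → square planar.
For [Sc(CN)4]^-: Ligand charges: each cyanide is −1. With an overall charge of −1 the scandium centre must be in the +3 oxidation state. Group 3 minus oxidation state 3 gives a d⁰ configuration. A d⁰ ion has no crystal-field stabilisation preference between square planar and tetrahedral, so four ligands adopt the sterically favoured tetrahedral geometry. → tetrahedral.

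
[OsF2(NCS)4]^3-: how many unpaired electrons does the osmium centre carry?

1

Summing ligand charges against the −3 overall charge gives an oxidation state of +3 for osmium.
Osmium is a group-8 element; Os(III) is therefore d⁵.
The spin state decides the count: a 5d ion has a large Δₒ and is invariably low-spin.
An octahedral low-spin d⁵ ion is t₂g⁵e_g⁰, giving 1 unpaired electron.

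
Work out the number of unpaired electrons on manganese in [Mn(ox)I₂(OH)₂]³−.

4 unpaired electrons

Ligand charges: each oxalate is −2; each iodide is −1; each hydroxide is −1. With an overall charge of −3 the manganese centre must be in the +3 oxidation state.
Manganese is a group-7 element; Mn(III) is therefore d⁴.
Counting donor atoms: 1×oxalate (bidentate) → 2 donors; 2×iodide (monodentate) → 2 donors; 2×hydroxide (monodentate) → 2 donors. Coordination number = 6.
The spin state decides the count: Hydroxide, iodide, and oxalate are weak-field ligands for a first-row metal, so the complex is high-spin.
An octahedral high-spin d⁴ ion is t₂g³e_g¹, giving 4 unpaired electrons.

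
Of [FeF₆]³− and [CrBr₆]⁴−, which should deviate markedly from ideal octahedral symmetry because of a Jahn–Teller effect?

[FeF₆]³−: Ligand charges: each fluoride is −1. With an overall charge of −3 the iron centre must be in the +3 oxidation state. Fe sits in group 8, so the d-electron count is 8 − 3 = 5. Fluoride is a weak-field ligand for a first-row metal, so the complex is high-spin. The d⁵ configuration leaves the e_g set evenly filled (or empty) — no strong Jahn–Teller driving force.
[CrBr₆]⁴−: Summing ligand charges against the −4 overall charge gives an oxidation state of +2 for chromium. Chromium is a group-6 element; Cr(II) is therefore d⁴. Bromide is a weak-field ligand for a first-row metal, so the complex is high-spin. The t₂g³e_g¹ (high-spin) configuration has an unevenly filled e_g set; the Jahn–Teller theorem predicts a tetragonal distortion (typically axial elongation) to lift the degeneracy.

[CrBr₆]⁴−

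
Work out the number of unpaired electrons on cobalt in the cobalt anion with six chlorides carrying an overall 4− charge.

3

Summing ligand charges against the −4 overall charge gives an oxidation state of +2 for cobalt.
Co sits in group 9, so the d-electron count is 9 − 2 = 7.
The spin state decides the count: Chloride is a weak-field ligand for a first-row metal, so the complex is high-spin.
An octahedral high-spin d⁷ ion is t₂g⁵e_g², giving 3 unpaired electrons.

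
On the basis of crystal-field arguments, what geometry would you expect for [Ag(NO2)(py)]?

linear

Summing ligand charges against the 0 overall charge gives an oxidation state of +1 for silver.
Silver is a group-11 element; Ag(I) is therefore d¹⁰.
With 2 monodentate ligands the coordination number is 2.
A d¹⁰ ion with only two ligands adopts a linear arrangement (sp hybridisation; no CFSE preference).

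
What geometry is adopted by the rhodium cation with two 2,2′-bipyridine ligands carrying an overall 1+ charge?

2,2′-bipyridine is neutral; balancing the +1 overall charge requires Rh(I).
Rh sits in group 9, so the d-electron count is 9 − 1 = 8.
Counting donor atoms: 2×2,2′-bipyridine (bidentate) → 4 donors. Coordination number = 4.
A 4d d⁸ ion has a large crystal-field splitting; square planar leaves the high-energy d_{x²−y²} orbital empty and maximises CFSE.

square planar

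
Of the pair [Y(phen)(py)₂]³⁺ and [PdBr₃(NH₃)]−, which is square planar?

[PdBr₃(NH₃)]−

For [Y(phen)(py)₂]³⁺: Ligand charges: 1,10-phenanthroline is neutral; pyridine is neutral. With an overall charge of +3 the yttrium centre must be in the +3 oxidation state. Y sits in group 3, so the d-electron count is 3 − 3 = 0. A d⁰ ion has no crystal-field stabilisation preference between square planar and tetrahedral, so four ligands adopt the sterically favoured tetrahedral geometry. → tetrahedral.
For [PdBr₃(NH₃)]−: Summing ligand charges against the −1 overall charge gives an oxidation state of +2 for palladium. Palladium is a group-10 element; Pd(II) is therefore d⁸. A 4d d⁸ ion has a large crystal-field splitting; square planar leaves the high-energy d_{x²−y²} orbital empty and maximises CFSE. → square planar.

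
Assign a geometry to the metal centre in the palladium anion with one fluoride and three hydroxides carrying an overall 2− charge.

Summing ligand charges against the −2 overall charge gives an oxidation state of +2 for palladium.
Palladium is a group-10 element; Pd(II) is therefore d⁸.
With 4 monodentate ligands the coordination number is 4.
A 4d d⁸ ion has a large crystal-field splitting; square planar leaves the high-energy d_{x²−y²} orbital empty and maximises CFSE.

square planar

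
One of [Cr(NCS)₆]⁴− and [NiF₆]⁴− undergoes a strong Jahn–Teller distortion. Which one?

[Cr(NCS)₆]⁴−

[Cr(NCS)₆]⁴−: Ligand charges: each isothiocyanate is −1. With an overall charge of −4 the chromium centre must be in the +2 oxidation state. Cr sits in group 6, so the d-electron count is 6 − 2 = 4. Isothiocyanate is a weak-field ligand for a first-row metal, so the complex is high-spin. The t₂g³e_g¹ (high-spin) configuration has an unevenly filled e_g set; the Jahn–Teller theorem predicts a tetragonal distortion (typically axial elongation) to lift the degeneracy.
[NiF₆]⁴−: Summing ligand charges against the −4 overall charge gives an oxidation state of +2 for nickel. Ni sits in group 10, so the d-electron count is 10 − 2 = 8. The d⁸ configuration leaves the e_g set evenly filled (or empty) — no strong Jahn–Teller driving force.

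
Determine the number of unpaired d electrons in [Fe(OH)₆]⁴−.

4 unpaired electrons

Each hydroxide is −1; balancing the −4 overall charge requires Fe(II).
Fe sits in group 8, so the d-electron count is 8 − 2 = 6.
The spin state decides the count: Hydroxide is a weak-field ligand for a first-row metal, so the complex is high-spin.
An octahedral high-spin d⁶ ion is t₂g⁴e_g², giving 4 unpaired electrons.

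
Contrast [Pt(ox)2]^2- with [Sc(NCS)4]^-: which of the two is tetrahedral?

[Sc(NCS)4]^-

For [Pt(ox)2]^2-: Each oxalate is −2; balancing the −2 overall charge requires Pt(II). Platinum is a group-10 element; Pt(II) is therefore d⁸. A 5d d⁸ ion has a large crystal-field splitting; square planar leaves the high-energy d_{x²−y²} orbital empty and maximises CFSE. → square planar.
For [Sc(NCS)4]^-: Summing ligand charges against the −1 overall charge gives an oxidation state of +3 for scandium. Scandium is a group-3 element; Sc(III) is therefore d⁰. A d⁰ ion has no crystal-field stabilisation preference between square planar and tetrahedral, so four ligands adopt the sterically favoured tetrahedral geometry. → tetrahedral.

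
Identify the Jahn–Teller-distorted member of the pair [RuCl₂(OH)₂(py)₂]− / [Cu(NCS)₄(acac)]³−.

[Cu(NCS)₄(acac)]³−

[RuCl₂(OH)₂(py)₂]−: Ligand charges: each chloride is −1; each hydroxide is −1; pyridine is neutral. With an overall charge of −1 the ruthenium centre must be in the +3 oxidation state. Group 8 minus oxidation state 3 gives a d⁵ configuration. A 4d ion has a large Δₒ and is invariably low-spin. The d⁵ configuration leaves the e_g set evenly filled (or empty) — no strong Jahn–Teller driving force.
[Cu(NCS)₄(acac)]³−: Each isothiocyanate is −1; each acetylacetonate is −1; balancing the −3 overall charge requires Cu(II). Group 11 minus oxidation state 2 gives a d⁹ configuration. The t₂g⁶e_g³ configuration has an unevenly filled e_g set; the Jahn–Teller theorem predicts a tetragonal distortion (typically axial elongation) to lift the degeneracy.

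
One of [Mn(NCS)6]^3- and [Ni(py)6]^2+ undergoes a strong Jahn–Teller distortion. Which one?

[Mn(NCS)6]^3-

[Mn(NCS)6]^3-: Ligand charges: each isothiocyanate is −1. With an overall charge of −3 the manganese centre must be in the +3 oxidation state. Group 7 minus oxidation state 3 gives a d⁴ configuration. Isothiocyanate is a weak-field ligand for a first-row metal, so the complex is high-spin. The t₂g³e_g¹ (high-spin) configuration has an unevenly filled e_g set; the Jahn–Teller theorem predicts a tetragonal distortion (typically axial elongation) to lift the degeneracy.
[Ni(py)6]^2+: Summing ligand charges against the +2 overall charge gives an oxidation state of +2 for nickel. Group 10 minus oxidation state 2 gives a d⁸ configuration. The d⁸ configuration leaves the e_g set evenly filled (or empty) — no strong Jahn–Teller driving force.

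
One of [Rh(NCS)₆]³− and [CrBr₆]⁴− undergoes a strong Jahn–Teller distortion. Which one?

[CrBr₆]⁴−

[Rh(NCS)₆]³−: Each isothiocyanate is −1; balancing the −3 overall charge requires Rh(III). Rh sits in group 9, so the d-electron count is 9 − 3 = 6. A 4d ion has a large Δₒ and is invariably low-spin. The d⁶ configuration leaves the e_g set evenly filled (or empty) — no strong Jahn–Teller driving force.
[CrBr₆]⁴−: Summing ligand charges against the −4 overall charge gives an oxidation state of +2 for chromium. Group 6 minus oxidation state 2 gives a d⁴ configuration. Bromide is a weak-field ligand for a first-row metal, so the complex is high-spin. The t₂g³e_g¹ (high-spin) configuration has an unevenly filled e_g set; the Jahn–Teller theorem predicts a tetragonal distortion (typically axial elongation) to lift the degeneracy.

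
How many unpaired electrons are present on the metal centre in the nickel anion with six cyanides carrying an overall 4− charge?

2

Summing ligand charges against the −4 overall charge gives an oxidation state of +2 for nickel.
Nickel is a group-10 element; Ni(II) is therefore d⁸.
In an octahedral field the d⁸ configuration is t₂g⁶e_g² (only one arrangement possible), giving 2 unpaired electrons.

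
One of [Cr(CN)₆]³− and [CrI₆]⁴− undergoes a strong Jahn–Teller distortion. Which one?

[CrI₆]⁴−

[Cr(CN)₆]³−: Summing ligand charges against the −3 overall charge gives an oxidation state of +3 for chromium. Group 6 minus oxidation state 3 gives a d³ configuration. The d³ configuration leaves the e_g set evenly filled (or empty) — no strong Jahn–Teller driving force.
[CrI₆]⁴−: Summing ligand charges against the −4 overall charge gives an oxidation state of +2 for chromium. Group 6 minus oxidation state 2 gives a d⁴ configuration. Iodide is a weak-field ligand for a first-row metal, so the complex is high-spin. The t₂g³e_g¹ (high-spin) configuration has an unevenly filled e_g set; the Jahn–Teller theorem predicts a tetragonal distortion (typically axial elongation) to lift the degeneracy.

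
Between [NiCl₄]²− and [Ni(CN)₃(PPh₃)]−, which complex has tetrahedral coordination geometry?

For [NiCl₄]²−: Ligand charges: each chloride is −1. With an overall charge of −2 the nickel centre must be in the +2 oxidation state. Ni sits in group 10, so the d-electron count is 10 − 2 = 8. Chloride is a weak-field ligand. With weak-field ligands the CFSE gain from square planar is small, so a 3d d⁸ ion takes the sterically preferred tetrahedral geometry. → tetrahedral.
For [Ni(CN)₃(PPh₃)]−: Each cyanide is −1; triphenylphosphine is neutral; balancing the −1 overall charge requires Ni(II). Group 10 minus oxidation state 2 gives a d⁸ configuration. Cyanide and triphenylphosphine are strong-field ligands (high in the spectrochemical series). A 3d d⁸ ion with strong-field ligands gains enough CFSE to favour square planar over tetrahedral. → square planar.

[NiCl₄]²−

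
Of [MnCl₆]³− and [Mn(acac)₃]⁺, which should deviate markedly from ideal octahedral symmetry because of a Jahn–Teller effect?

[MnCl₆]³−: Ligand charges: each chloride is −1. With an overall charge of −3 the manganese centre must be in the +3 oxidation state. Mn sits in group 7, so the d-electron count is 7 − 3 = 4. Chloride is a weak-field ligand for a first-row metal, so the complex is high-spin. The t₂g³e_g¹ (high-spin) configuration has an unevenly filled e_g set; the Jahn–Teller theorem predicts a tetragonal distortion (typically axial elongation) to lift the degeneracy.
[Mn(acac)₃]⁺: Each acetylacetonate is −1; balancing the +1 overall charge requires Mn(IV). Mn sits in group 7, so the d-electron count is 7 − 4 = 3. The d³ configuration leaves the e_g set evenly filled (or empty) — no strong Jahn–Teller driving force.

[MnCl₆]³−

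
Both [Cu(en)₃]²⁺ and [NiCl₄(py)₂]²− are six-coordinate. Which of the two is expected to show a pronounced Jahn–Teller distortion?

[Cu(en)₃]²⁺: Ligand charges: ethylenediamine is neutral. With an overall charge of +2 the copper centre must be in the +2 oxidation state. Cu sits in group 11, so the d-electron count is 11 − 2 = 9. The t₂g⁶e_g³ configuration has an unevenly filled e_g set; the Jahn–Teller theorem predicts a tetragonal distortion (typically axial elongation) to lift the degeneracy.
[NiCl₄(py)₂]²−: Ligand charges: each chloride is −1; pyridine is neutral. With an overall charge of −2 the nickel centre must be in the +2 oxidation state. Group 10 minus oxidation state 2 gives a d⁸ configuration. The d⁸ configuration leaves the e_g set evenly filled (or empty) — no strong Jahn–Teller driving force.

[Cu(en)₃]²⁺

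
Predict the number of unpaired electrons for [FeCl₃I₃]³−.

Summing ligand charges against the −3 overall charge gives an oxidation state of +3 for iron.
Group 8 minus oxidation state 3 gives a d⁵ configuration.
The spin state decides the count: Chloride and iodide are weak-field ligands for a first-row metal, so the complex is high-spin.
An octahedral high-spin d⁵ ion is t₂g³e_g², giving 5 unpaired electrons.

5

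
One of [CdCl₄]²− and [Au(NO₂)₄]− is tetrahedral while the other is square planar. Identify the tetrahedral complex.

[CdCl₄]²−

For [CdCl₄]²−: Each chloride is −1; balancing the −2 overall charge requires Cd(II). Cd sits in group 12, so the d-electron count is 12 − 2 = 10. A d¹⁰ ion has no crystal-field stabilisation preference between square planar and tetrahedral, so four ligands adopt the sterically favoured tetrahedral geometry. → tetrahedral.
For [Au(NO₂)₄]−: Summing ligand charges against the −1 overall charge gives an oxidation state of +3 for gold. Gold is a group-11 element; Au(III) is therefore d⁸. A 5d d⁸ ion has a large crystal-field splitting; square planar leaves the high-energy d_{x²−y²} orbital empty and maximises CFSE. → square planar.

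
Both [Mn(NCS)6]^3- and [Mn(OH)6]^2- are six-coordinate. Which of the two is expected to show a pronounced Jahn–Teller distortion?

[Mn(NCS)6]^3-

[Mn(NCS)6]^3-: Each isothiocyanate is −1; balancing the −3 overall charge requires Mn(III). Manganese is a group-7 element; Mn(III) is therefore d⁴. Isothiocyanate is a weak-field ligand for a first-row metal, so the complex is high-spin. The t₂g³e_g¹ (high-spin) configuration has an unevenly filled e_g set; the Jahn–Teller theorem predicts a tetragonal distortion (typically axial elongation) to lift the degeneracy.
[Mn(OH)6]^2-: Each hydroxide is −1; balancing the −2 overall charge requires Mn(IV). Manganese is a group-7 element; Mn(IV) is therefore d³. The d³ configuration leaves the e_g set evenly filled (or empty) — no strong Jahn–Teller driving force.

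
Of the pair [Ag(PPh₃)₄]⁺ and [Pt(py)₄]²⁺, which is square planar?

[Pt(py)₄]²⁺

For [Ag(PPh₃)₄]⁺: Ligand charges: triphenylphosphine is neutral. With an overall charge of +1 the silver centre must be in the +1 oxidation state. Group 11 minus oxidation state 1 gives a d¹⁰ configuration. A d¹⁰ ion has no crystal-field stabilisation preference between square planar and tetrahedral, so four ligands adopt the sterically favoured tetrahedral geometry. → tetrahedral.
For [Pt(py)₄]²⁺: Summing ligand charges against the +2 overall charge gives an oxidation state of +2 for platinum. Pt sits in group 10, so the d-electron count is 10 − 2 = 8. A 5d d⁸ ion has a large crystal-field splitting; square planar leaves the high-energy d_{x²−y²} orbital empty and maximises CFSE. → square planar.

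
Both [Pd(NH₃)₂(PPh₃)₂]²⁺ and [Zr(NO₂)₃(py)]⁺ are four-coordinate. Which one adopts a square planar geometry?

For [Pd(NH₃)₂(PPh₃)₂]²⁺: Ammonia is neutral; triphenylphosphine is neutral; balancing the +2 overall charge requires Pd(II). Pd sits in group 10, so the d-electron count is 10 − 2 = 8. A 4d d⁸ ion has a large crystal-field splitting; square planar leaves the high-energy d_{x²−y²} orbital empty and maximises CFSE. → square planar.
For [Zr(NO₂)₃(py)]⁺: Summing ligand charges against the +1 overall charge gives an oxidation state of +4 for zirconium. Zirconium is a group-4 element; Zr(IV) is therefore d⁰. A d⁰ ion has no crystal-field stabilisation preference between square planar and tetrahedral, so four ligands adopt the sterically favoured tetrahedral geometry. → tetrahedral.

[Pd(NH₃)₂(PPh₃)₂]²⁺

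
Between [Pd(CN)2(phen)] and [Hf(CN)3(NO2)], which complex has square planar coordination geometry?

[Pd(CN)2(phen)]

For [Pd(CN)2(phen)]: Each cyanide is −1; 1,10-phenanthroline is neutral; balancing the 0 overall charge requires Pd(II). Palladium is a group-10 element; Pd(II) is therefore d⁸. A 4d d⁸ ion has a large crystal-field splitting; square planar leaves the high-energy d_{x²−y²} orbital empty and maximises CFSE. → square planar.
For [Hf(CN)3(NO2)]: Summing ligand charges against the 0 overall charge gives an oxidation state of +4 for hafnium. Group 4 minus oxidation state 4 gives a d⁰ configuration. A d⁰ ion has no crystal-field stabilisation preference between square planar and tetrahedral, so four ligands adopt the sterically favoured tetrahedral geometry. → tetrahedral.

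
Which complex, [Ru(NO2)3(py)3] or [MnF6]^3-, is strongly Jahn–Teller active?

[MnF6]^3-

[Ru(NO2)3(py)3]: Ligand charges: each nitro (N-bound nitrite) is −1; pyridine is neutral. With an overall charge of 0 the ruthenium centre must be in the +3 oxidation state. Ruthenium is a group-8 element; Ru(III) is therefore d⁵. A 4d ion has a large Δₒ and is invariably low-spin. The d⁵ configuration leaves the e_g set evenly filled (or empty) — no strong Jahn–Teller driving force.
[MnF6]^3-: Summing ligand charges against the −3 overall charge gives an oxidation state of +3 for manganese. Mn sits in group 7, so the d-electron count is 7 − 3 = 4. Fluoride is a weak-field ligand for a first-row metal, so the complex is high-spin. The t₂g³e_g¹ (high-spin) configuration has an unevenly filled e_g set; the Jahn–Teller theorem predicts a tetragonal distortion (typically axial elongation) to lift the degeneracy.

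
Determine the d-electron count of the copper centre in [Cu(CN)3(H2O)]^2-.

Summing ligand charges against the −2 overall charge gives an oxidation state of +1 for copper.
Cu sits in group 11, so the d-electron count is 11 − 1 = 10.

d10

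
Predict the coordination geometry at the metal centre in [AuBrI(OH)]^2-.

trigonal planar

Ligand charges: each bromide is −1; each iodide is −1; each hydroxide is −1. With an overall charge of −2 the gold centre must be in the +1 oxidation state.
Group 11 minus oxidation state 1 gives a d¹⁰ configuration.
Coordination number: 3.
Three ligands around a d¹⁰ centre minimise repulsion in a trigonal-planar arrangement.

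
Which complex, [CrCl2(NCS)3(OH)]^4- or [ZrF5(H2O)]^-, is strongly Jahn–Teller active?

[CrCl2(NCS)3(OH)]^4-

[CrCl2(NCS)3(OH)]^4-: Ligand charges: each chloride is −1; each isothiocyanate is −1; each hydroxide is −1. With an overall charge of −4 the chromium centre must be in the +2 oxidation state. Cr sits in group 6, so the d-electron count is 6 − 2 = 4. Chloride, hydroxide, and isothiocyanate are weak-field ligands for a first-row metal, so the complex is high-spin. The t₂g³e_g¹ (high-spin) configuration has an unevenly filled e_g set; the Jahn–Teller theorem predicts a tetragonal distortion (typically axial elongation) to lift the degeneracy.
[ZrF5(H2O)]^-: Each fluoride is −1; water is neutral; balancing the −1 overall charge requires Zr(IV). Zr sits in group 4, so the d-electron count is 4 − 4 = 0. The d⁰ configuration leaves the e_g set evenly filled (or empty) — no strong Jahn–Teller driving force.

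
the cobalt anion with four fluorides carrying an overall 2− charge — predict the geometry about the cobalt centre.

Each fluoride is −1; balancing the −2 overall charge requires Co(II).
Co sits in group 9, so the d-electron count is 9 − 2 = 7.
Coordination number: 4.
Fluoride is a weak-field ligand.
For a high-spin 3d d⁷ ion with weak-field ligands the small Δₜ gives little square-planar CFSE advantage, so four ligands adopt the sterically favoured tetrahedral geometry.

tetrahedral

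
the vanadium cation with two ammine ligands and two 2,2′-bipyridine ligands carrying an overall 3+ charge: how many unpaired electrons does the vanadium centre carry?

2 unpaired electrons

Ligand charges: ammonia is neutral; 2,2′-bipyridine is neutral. With an overall charge of +3 the vanadium centre must be in the +3 oxidation state.
V sits in group 5, so the d-electron count is 5 − 3 = 2.
Counting donor atoms: 2×ammonia (monodentate) → 2 donors; 2×2,2′-bipyridine (bidentate) → 4 donors. Coordination number = 6.
In an octahedral field the d² configuration is t₂g²e_g⁰ (only one arrangement possible), giving 2 unpaired electrons.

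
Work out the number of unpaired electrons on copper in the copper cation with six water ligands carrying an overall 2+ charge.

Ligand charges: water is neutral. With an overall charge of +2 the copper centre must be in the +2 oxidation state.
Copper is a group-11 element; Cu(II) is therefore d⁹.
In an octahedral field the d⁹ configuration is t₂g⁶e_g³ (only one arrangement possible), giving 1 unpaired electron.

1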